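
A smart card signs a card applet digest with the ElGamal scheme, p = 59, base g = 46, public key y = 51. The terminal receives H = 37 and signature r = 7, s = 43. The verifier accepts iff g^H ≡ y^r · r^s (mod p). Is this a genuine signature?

genuine

Left side g^H mod p:
46^2 = 2116 ≡ 51
46^4 ≡ 51^2 = 2601 ≡ 5
46^8 ≡ 5^2 = 25
46^16 ≡ 25^2 = 625 ≡ 35
46^32 ≡ 35^2 = 1225 ≡ 45
37 = 32 + 4 + 1, so 46^37 ≡ 45·5·46 ≡ 25 (mod 59)
Right side y^r · r^s mod p:
51^2 = 2601 ≡ 5
51^4 ≡ 5^2 = 25
7 = 4 + 2 + 1, so 51^7 ≡ 25·5·51 ≡ 3 (mod 59)
7^2 = 49
7^4 ≡ 49^2 = 2401 ≡ 41
7^8 ≡ 41^2 = 1681 ≡ 29
7^16 ≡ 29^2 = 841 ≡ 15
7^32 ≡ 15^2 = 225 ≡ 48
43 = 32 + 8 + 2 + 1, so 7^43 ≡ 48·29·49·7 ≡ 28 (mod 59)
3·28 = 84 ≡ 25 (mod 59)
25 ≡ 25 (mod 59), so the signature is genuine.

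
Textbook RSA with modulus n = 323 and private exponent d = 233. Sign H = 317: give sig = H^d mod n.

Squares mod 323: H^1≡317, H^2≡36, H^4≡4, H^8≡16, H^16≡256, H^32≡290, H^64≡120, H^128≡188
233 = 128 + 64 + 32 + 8 + 1, so H^233 ≡ 188·120·290·16·317 ≡ 193 (mod 323)

193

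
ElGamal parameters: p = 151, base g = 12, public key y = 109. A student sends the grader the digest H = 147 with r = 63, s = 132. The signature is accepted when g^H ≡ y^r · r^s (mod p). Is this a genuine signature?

genuine

Left side g^H mod p:
12^147 mod 151 = 142
Right side y^r · r^s mod p:
109^63 mod 151 = 107
63^132 mod 151 = 86
107·86 = 9202 ≡ 142 (mod 151)
142 ≡ 142 (mod 151), so the signature is genuine.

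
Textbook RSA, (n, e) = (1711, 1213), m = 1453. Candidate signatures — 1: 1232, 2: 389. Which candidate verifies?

Candidate 1: 1232^2 = 1517824 ≡ 167; 1232^4 ≡ 167^2 = 27889 ≡ 513; 1232^8 ≡ 513^2 = 263169 ≡ 1386; 1232^16 ≡ 1386^2 = 1920996 ≡ 1254; 1232^32 ≡ 1254^2 = 1572516 ≡ 107; 1232^64 ≡ 107^2 = 11449 ≡ 1183; 1232^128 ≡ 1183^2 = 1399489 ≡ 1602; 1232^256 ≡ 1602^2 = 2566404 ≡ 1615; 1232^512 ≡ 1615^2 = 2608225 ≡ 661; 1232^1024 ≡ 661^2 = 436921 ≡ 616; 1213 = 1024 + 128 + 32 + 16 + 8 + 4 + 1, so 1232^1213 ≡ 616·1602·107·1254·1386·513·1232 ≡ 1453 (mod 1711)
  → matches m = 1453
Candidate 2: 389^2 = 151321 ≡ 753; 389^4 ≡ 753^2 = 567009 ≡ 668; 389^8 ≡ 668^2 = 446224 ≡ 1364; 389^16 ≡ 1364^2 = 1860496 ≡ 639; 389^32 ≡ 639^2 = 408321 ≡ 1103; 389^64 ≡ 1103^2 = 1216609 ≡ 88; 389^128 ≡ 88^2 = 7744 ≡ 900; 389^256 ≡ 900^2 = 810000 ≡ 697; 389^512 ≡ 697^2 = 485809 ≡ 1596; 389^1024 ≡ 1596^2 = 2547216 ≡ 1248; 1213 = 1024 + 128 + 32 + 16 + 8 + 4 + 1, so 389^1213 ≡ 1248·900·1103·639·1364·668·389 ≡ 1346 (mod 1711)

1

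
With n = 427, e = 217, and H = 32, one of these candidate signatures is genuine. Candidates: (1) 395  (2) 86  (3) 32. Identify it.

3

Candidate 1: Squares mod 427: 395^1≡395, 395^2≡170, 395^4≡291, 395^8≡135, 395^16≡291, 395^32≡135, 395^64≡291, 395^128≡135; 217 = 128 + 64 + 16 + 8 + 1, so 395^217 ≡ 135·291·291·135·395 ≡ 395 (mod 427)
Candidate 2: Squares mod 427: 86^1≡86, 86^2≡137, 86^4≡408, 86^8≡361, 86^16≡86, 86^32≡137, 86^64≡408, 86^128≡361; 217 = 128 + 64 + 16 + 8 + 1, so 86^217 ≡ 361·408·86·361·86 ≡ 317 (mod 427)
Candidate 3: Squares mod 427: 32^1≡32, 32^2≡170, 32^4≡291, 32^8≡135, 32^16≡291, 32^32≡135, 32^64≡291, 32^128≡135; 217 = 128 + 64 + 16 + 8 + 1, so 32^217 ≡ 135·291·291·135·32 ≡ 32 (mod 427)
  → matches H = 32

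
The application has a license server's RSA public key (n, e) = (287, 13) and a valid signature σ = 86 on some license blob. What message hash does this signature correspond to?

σ^13 mod 287 = 23

23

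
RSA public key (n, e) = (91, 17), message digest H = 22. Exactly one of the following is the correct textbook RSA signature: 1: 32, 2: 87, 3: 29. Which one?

3

Candidate 1: Squares mod 91: 32^1≡32, 32^2≡23, 32^4≡74, 32^8≡16, 32^16≡74; 17 = 16 + 1, so 32^17 ≡ 74·32 ≡ 2 (mod 91)
Candidate 2: Squares mod 91: 87^1≡87, 87^2≡16, 87^4≡74, 87^8≡16, 87^16≡74; 17 = 16 + 1, so 87^17 ≡ 74·87 ≡ 68 (mod 91)
Candidate 3: Squares mod 91: 29^1≡29, 29^2≡22, 29^4≡29, 29^8≡22, 29^16≡29; 17 = 16 + 1, so 29^17 ≡ 29·29 ≡ 22 (mod 91)
  → matches H = 22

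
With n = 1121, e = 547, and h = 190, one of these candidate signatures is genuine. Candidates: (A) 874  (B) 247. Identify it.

B

Candidate A: 874^547 mod 1121 = 931
Candidate B: 247^547 mod 1121 = 190
  → matches h = 190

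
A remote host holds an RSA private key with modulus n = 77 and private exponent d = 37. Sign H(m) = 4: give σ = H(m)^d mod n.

60

Squares mod 77: (H(m))^1≡4, (H(m))^2≡16, (H(m))^4≡25, (H(m))^8≡9, (H(m))^16≡4, (H(m))^32≡16
37 = 32 + 4 + 1, so (H(m))^37 ≡ 16·25·4 ≡ 60 (mod 77)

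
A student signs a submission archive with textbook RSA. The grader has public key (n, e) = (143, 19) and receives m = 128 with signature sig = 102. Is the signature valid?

invalid

sig^2 ≡ 102^2 = 10404 ≡ 108
sig^4 ≡ 108^2 = 11664 ≡ 81
sig^8 ≡ 81^2 = 6561 ≡ 126
sig^16 ≡ 126^2 = 15876 ≡ 3
19 = 16 + 2 + 1, so sig^19 ≡ 3·108·102 ≡ 15 (mod 143)
15 ≠ 128, so verification fails.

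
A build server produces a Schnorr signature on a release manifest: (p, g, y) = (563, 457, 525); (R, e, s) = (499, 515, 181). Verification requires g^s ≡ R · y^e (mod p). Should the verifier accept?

accept

g^s mod p:
457^2 = 208849 ≡ 539
457^4 ≡ 539^2 = 290521 ≡ 13
457^8 ≡ 13^2 = 169
457^16 ≡ 169^2 = 28561 ≡ 411
457^32 ≡ 411^2 = 168921 ≡ 21
457^64 ≡ 21^2 = 441
457^128 ≡ 441^2 = 194481 ≡ 246
181 = 128 + 32 + 16 + 4 + 1, so 457^181 ≡ 246·21·411·13·457 ≡ 291 (mod 563)
R · y^e mod p:
525^2 = 275625 ≡ 318
525^4 ≡ 318^2 = 101124 ≡ 347
525^8 ≡ 347^2 = 120409 ≡ 490
525^16 ≡ 490^2 = 240100 ≡ 262
525^32 ≡ 262^2 = 68644 ≡ 521
525^64 ≡ 521^2 = 271441 ≡ 75
525^128 ≡ 75^2 = 5625 ≡ 558
525^256 ≡ 558^2 = 311364 ≡ 25
525^512 ≡ 25^2 = 625 ≡ 62
515 = 512 + 2 + 1, so 525^515 ≡ 62·318·525 ≡ 145 (mod 563)
499·145 = 72355 ≡ 291 (mod 563)
291 ≡ 291 (mod 563); signature holds.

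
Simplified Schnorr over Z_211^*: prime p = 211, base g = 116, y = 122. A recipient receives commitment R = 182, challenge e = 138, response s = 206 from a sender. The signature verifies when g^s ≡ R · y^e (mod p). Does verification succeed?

g^s mod p:
116^2 = 13456 ≡ 163
116^4 ≡ 163^2 = 26569 ≡ 194
116^8 ≡ 194^2 = 37636 ≡ 78
116^16 ≡ 78^2 = 6084 ≡ 176
116^32 ≡ 176^2 = 30976 ≡ 170
116^64 ≡ 170^2 = 28900 ≡ 204
116^128 ≡ 204^2 = 41616 ≡ 49
206 = 128 + 64 + 8 + 4 + 2, so 116^206 ≡ 49·204·78·194·163 ≡ 62 (mod 211)
R · y^e mod p:
122^2 = 14884 ≡ 114
122^4 ≡ 114^2 = 12996 ≡ 125
122^8 ≡ 125^2 = 15625 ≡ 11
122^16 ≡ 11^2 = 121
122^32 ≡ 121^2 = 14641 ≡ 82
122^64 ≡ 82^2 = 6724 ≡ 183
122^128 ≡ 183^2 = 33489 ≡ 151
138 = 128 + 8 + 2, so 122^138 ≡ 151·11·114 ≡ 87 (mod 211)
182·87 = 15834 ≡ 9 (mod 211)
62 ≠ 9; the check fails.

fails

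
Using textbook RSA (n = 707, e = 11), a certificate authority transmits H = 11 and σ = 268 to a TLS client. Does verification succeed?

passes

Squares mod 707: σ^1≡268, σ^2≡417, σ^4≡674, σ^8≡382
11 = 8 + 2 + 1, so σ^11 ≡ 382·417·268 ≡ 11 (mod 707)
Since 11 equals the digest 11, verification succeeds.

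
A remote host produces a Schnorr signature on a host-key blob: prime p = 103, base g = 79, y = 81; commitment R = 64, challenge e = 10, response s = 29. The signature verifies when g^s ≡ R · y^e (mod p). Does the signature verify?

does not verify

g^s mod p:
79^2 = 6241 ≡ 61
79^4 ≡ 61^2 = 3721 ≡ 13
79^8 ≡ 13^2 = 169 ≡ 66
79^16 ≡ 66^2 = 4356 ≡ 30
29 = 16 + 8 + 4 + 1, so 79^29 ≡ 30·66·13·79 ≡ 34 (mod 103)
R · y^e mod p:
81^2 = 6561 ≡ 72
81^4 ≡ 72^2 = 5184 ≡ 34
81^8 ≡ 34^2 = 1156 ≡ 23
10 = 8 + 2, so 81^10 ≡ 23·72 ≡ 8 (mod 103)
64·8 = 512 ≡ 100 (mod 103)
34 ≠ 100; the check fails.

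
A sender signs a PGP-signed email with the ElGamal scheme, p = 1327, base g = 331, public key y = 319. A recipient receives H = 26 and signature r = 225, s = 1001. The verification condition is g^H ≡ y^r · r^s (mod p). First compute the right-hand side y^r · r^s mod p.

1182

Squares mod 1327: 319^1≡319, 319^2≡909, 319^4≡887, 319^8≡1185, 319^16≡259, 319^32≡731, 319^64≡907, 319^128≡1236
225 = 128 + 64 + 32 + 1, so 319^225 ≡ 1236·907·731·319 ≡ 1252 (mod 1327)
Squares mod 1327: 225^1≡225, 225^2≡199, 225^4≡1118, 225^8≡1217, 225^16≡157, 225^32≡763, 225^64≡943, 225^128≡159, 225^256≡68, 225^512≡643
1001 = 512 + 256 + 128 + 64 + 32 + 8 + 1, so 225^1001 ≡ 643·68·159·943·763·1217·225 ≡ 1152 (mod 1327)
y^r · r^s ≡ 1252·1152 = 1442304 ≡ 1182 (mod 1327)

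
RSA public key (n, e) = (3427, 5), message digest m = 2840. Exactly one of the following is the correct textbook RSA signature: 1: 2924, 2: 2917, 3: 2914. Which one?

2

Candidate 1: Squares mod 3427: 2924^1≡2924, 2924^2≡2838, 2924^4≡794; 5 = 4 + 1, so 2924^5 ≡ 794·2924 ≡ 1577 (mod 3427)
Candidate 2: Squares mod 3427: 2917^1≡2917, 2917^2≡3075, 2917^4≡532; 5 = 4 + 1, so 2917^5 ≡ 532·2917 ≡ 2840 (mod 3427)
  → matches m = 2840
Candidate 3: Squares mod 3427: 2914^1≡2914, 2914^2≡2717, 2914^4≡331; 5 = 4 + 1, so 2914^5 ≡ 331·2914 ≡ 1547 (mod 3427)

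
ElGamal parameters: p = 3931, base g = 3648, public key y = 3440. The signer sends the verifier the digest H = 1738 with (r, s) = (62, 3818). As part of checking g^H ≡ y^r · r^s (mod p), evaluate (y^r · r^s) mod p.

1244

3440^2 = 11833600 ≡ 1290
3440^4 ≡ 1290^2 = 1664100 ≡ 1287
3440^8 ≡ 1287^2 = 1656369 ≡ 1418
3440^16 ≡ 1418^2 = 2010724 ≡ 1983
3440^32 ≡ 1983^2 = 3932289 ≡ 1289
62 = 32 + 16 + 8 + 4 + 2, so 3440^62 ≡ 1289·1983·1418·1287·1290 ≡ 3479 (mod 3931)
62^2 = 3844
62^4 ≡ 3844^2 = 14776336 ≡ 3638
62^8 ≡ 3638^2 = 13235044 ≡ 3298
62^16 ≡ 3298^2 = 10876804 ≡ 3658
62^32 ≡ 3658^2 = 13380964 ≡ 3771
62^64 ≡ 3771^2 = 14220441 ≡ 2014
62^128 ≡ 2014^2 = 4056196 ≡ 3335
62^256 ≡ 3335^2 = 11122225 ≡ 1426
62^512 ≡ 1426^2 = 2033476 ≡ 1149
62^1024 ≡ 1149^2 = 1320201 ≡ 3316
62^2048 ≡ 3316^2 = 10995856 ≡ 849
3818 = 2048 + 1024 + 512 + 128 + 64 + 32 + 8 + 2, so 62^3818 ≡ 849·3316·1149·3335·2014·3771·3298·3844 ≡ 693 (mod 3931)
y^r · r^s ≡ 3479·693 = 2410947 ≡ 1244 (mod 3931)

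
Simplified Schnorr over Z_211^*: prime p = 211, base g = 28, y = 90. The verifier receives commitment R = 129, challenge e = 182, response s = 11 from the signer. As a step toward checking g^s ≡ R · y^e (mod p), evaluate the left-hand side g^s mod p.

28^2 = 784 ≡ 151
28^4 ≡ 151^2 = 22801 ≡ 13
28^8 ≡ 13^2 = 169
11 = 8 + 2 + 1, so 28^11 ≡ 169·151·28 ≡ 86 (mod 211)

86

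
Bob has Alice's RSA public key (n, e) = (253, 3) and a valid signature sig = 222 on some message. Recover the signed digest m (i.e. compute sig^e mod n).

63

sig^3 mod 253 = 63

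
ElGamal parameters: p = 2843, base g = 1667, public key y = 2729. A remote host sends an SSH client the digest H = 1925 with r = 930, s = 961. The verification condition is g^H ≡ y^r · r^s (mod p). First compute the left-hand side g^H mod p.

1667^2 = 2778889 ≡ 1278
1667^4 ≡ 1278^2 = 1633284 ≡ 1402
1667^8 ≡ 1402^2 = 1965604 ≡ 1091
1667^16 ≡ 1091^2 = 1190281 ≡ 1907
1667^32 ≡ 1907^2 = 3636649 ≡ 452
1667^64 ≡ 452^2 = 204304 ≡ 2451
1667^128 ≡ 2451^2 = 6007401 ≡ 142
1667^256 ≡ 142^2 = 20164 ≡ 263
1667^512 ≡ 263^2 = 69169 ≡ 937
1667^1024 ≡ 937^2 = 877969 ≡ 2325
1925 = 1024 + 512 + 256 + 128 + 4 + 1, so 1667^1925 ≡ 2325·937·263·142·1402·1667 ≡ 952 (mod 2843)

952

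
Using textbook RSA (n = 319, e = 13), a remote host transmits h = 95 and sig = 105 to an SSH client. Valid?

sig^2 ≡ 105^2 = 11025 ≡ 179
sig^4 ≡ 179^2 = 32041 ≡ 141
sig^8 ≡ 141^2 = 19881 ≡ 103
13 = 8 + 4 + 1, so sig^13 ≡ 103·141·105 ≡ 95 (mod 319)
95 = h, so the signature checks out.

yes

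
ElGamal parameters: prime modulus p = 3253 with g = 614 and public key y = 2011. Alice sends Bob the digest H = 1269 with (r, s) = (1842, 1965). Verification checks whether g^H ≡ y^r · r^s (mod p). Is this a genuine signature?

genuine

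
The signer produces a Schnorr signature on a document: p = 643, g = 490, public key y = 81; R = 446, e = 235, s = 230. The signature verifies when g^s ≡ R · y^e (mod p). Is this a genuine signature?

forged

g^s mod p:
490^2 = 240100 ≡ 261
490^4 ≡ 261^2 = 68121 ≡ 606
490^8 ≡ 606^2 = 367236 ≡ 83
490^16 ≡ 83^2 = 6889 ≡ 459
490^32 ≡ 459^2 = 210681 ≡ 420
490^64 ≡ 420^2 = 176400 ≡ 218
490^128 ≡ 218^2 = 47524 ≡ 585
230 = 128 + 64 + 32 + 4 + 2, so 490^230 ≡ 585·218·420·606·261 ≡ 602 (mod 643)
R · y^e mod p:
81^2 = 6561 ≡ 131
81^4 ≡ 131^2 = 17161 ≡ 443
81^8 ≡ 443^2 = 196249 ≡ 134
81^16 ≡ 134^2 = 17956 ≡ 595
81^32 ≡ 595^2 = 354025 ≡ 375
81^64 ≡ 375^2 = 140625 ≡ 451
81^128 ≡ 451^2 = 203401 ≡ 213
235 = 128 + 64 + 32 + 8 + 2 + 1, so 81^235 ≡ 213·451·375·134·131·81 ≡ 213 (mod 643)
446·213 = 94998 ≡ 477 (mod 643)
602 ≠ 477; the check fails.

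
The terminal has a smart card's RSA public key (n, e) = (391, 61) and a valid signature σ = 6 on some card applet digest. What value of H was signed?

265

σ^61 mod 391 = 265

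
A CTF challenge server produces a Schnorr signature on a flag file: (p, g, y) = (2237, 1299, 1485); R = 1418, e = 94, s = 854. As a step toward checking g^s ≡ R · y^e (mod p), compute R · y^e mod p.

1072

Squares mod 2237: 1485^1≡1485, 1485^2≡1780, 1485^4≡808, 1485^8≡1897, 1485^16≡1513, 1485^32≡718, 1485^64≡1014
94 = 64 + 16 + 8 + 4 + 2, so 1485^94 ≡ 1014·1513·1897·808·1780 ≡ 1897 (mod 2237)
R · y^e ≡ 1418·1897 = 2689946 ≡ 1072 (mod 2237)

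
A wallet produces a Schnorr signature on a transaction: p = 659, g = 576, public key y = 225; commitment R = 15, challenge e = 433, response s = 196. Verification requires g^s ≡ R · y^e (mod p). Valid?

yes

g^s mod p:
576^2 = 331776 ≡ 299
576^4 ≡ 299^2 = 89401 ≡ 436
576^8 ≡ 436^2 = 190096 ≡ 304
576^16 ≡ 304^2 = 92416 ≡ 156
576^32 ≡ 156^2 = 24336 ≡ 612
576^64 ≡ 612^2 = 374544 ≡ 232
576^128 ≡ 232^2 = 53824 ≡ 445
196 = 128 + 64 + 4, so 576^196 ≡ 445·232·436 ≡ 304 (mod 659)
R · y^e mod p:
225^2 = 50625 ≡ 541
225^4 ≡ 541^2 = 292681 ≡ 85
225^8 ≡ 85^2 = 7225 ≡ 635
225^16 ≡ 635^2 = 403225 ≡ 576
225^32 ≡ 576^2 = 331776 ≡ 299
225^64 ≡ 299^2 = 89401 ≡ 436
225^128 ≡ 436^2 = 190096 ≡ 304
225^256 ≡ 304^2 = 92416 ≡ 156
433 = 256 + 128 + 32 + 16 + 1, so 225^433 ≡ 156·304·299·576·225 ≡ 196 (mod 659)
15·196 = 2940 ≡ 304 (mod 659)
304 ≡ 304 (mod 659); signature holds.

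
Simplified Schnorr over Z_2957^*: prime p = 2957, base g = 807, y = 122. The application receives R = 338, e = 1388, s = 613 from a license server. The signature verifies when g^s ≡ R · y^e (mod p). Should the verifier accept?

g^s mod p:
807^2 = 651249 ≡ 709
807^4 ≡ 709^2 = 502681 ≡ 2948
807^8 ≡ 2948^2 = 8690704 ≡ 81
807^16 ≡ 81^2 = 6561 ≡ 647
807^32 ≡ 647^2 = 418609 ≡ 1672
807^64 ≡ 1672^2 = 2795584 ≡ 1219
807^128 ≡ 1219^2 = 1485961 ≡ 1547
807^256 ≡ 1547^2 = 2393209 ≡ 996
807^512 ≡ 996^2 = 992016 ≡ 1421
613 = 512 + 64 + 32 + 4 + 1, so 807^613 ≡ 1421·1219·1672·2948·807 ≡ 2363 (mod 2957)
R · y^e mod p:
122^2 = 14884 ≡ 99
122^4 ≡ 99^2 = 9801 ≡ 930
122^8 ≡ 930^2 = 864900 ≡ 1456
122^16 ≡ 1456^2 = 2119936 ≡ 2724
122^32 ≡ 2724^2 = 7420176 ≡ 1063
122^64 ≡ 1063^2 = 1129969 ≡ 395
122^128 ≡ 395^2 = 156025 ≡ 2261
122^256 ≡ 2261^2 = 5112121 ≡ 2425
122^512 ≡ 2425^2 = 5880625 ≡ 2109
122^1024 ≡ 2109^2 = 4447881 ≡ 553
1388 = 1024 + 256 + 64 + 32 + 8 + 4, so 122^1388 ≡ 553·2425·395·1063·1456·930 ≡ 1598 (mod 2957)
338·1598 = 540124 ≡ 1950 (mod 2957)
2363 ≠ 1950; the check fails.

reject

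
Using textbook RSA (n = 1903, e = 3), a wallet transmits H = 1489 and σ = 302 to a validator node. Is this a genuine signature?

σ^2 ≡ 302^2 = 91204 ≡ 1763
3 = 2 + 1, so σ^3 ≡ 1763·302 ≡ 1489 (mod 1903)
Since 1489 equals the digest 1489, verification succeeds.

genuine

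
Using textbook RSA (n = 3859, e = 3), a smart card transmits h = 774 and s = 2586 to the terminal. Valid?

no

s^2 ≡ 2586^2 = 6687396 ≡ 3608
3 = 2 + 1, so s^3 ≡ 3608·2586 ≡ 3085 (mod 3859)
3085 ≠ 774, so verification fails.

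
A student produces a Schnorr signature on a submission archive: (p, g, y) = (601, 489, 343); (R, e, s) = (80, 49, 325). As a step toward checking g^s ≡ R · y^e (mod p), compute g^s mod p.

489^2 = 239121 ≡ 524
489^4 ≡ 524^2 = 274576 ≡ 520
489^8 ≡ 520^2 = 270400 ≡ 551
489^16 ≡ 551^2 = 303601 ≡ 96
489^32 ≡ 96^2 = 9216 ≡ 201
489^64 ≡ 201^2 = 40401 ≡ 134
489^128 ≡ 134^2 = 17956 ≡ 527
489^256 ≡ 527^2 = 277729 ≡ 67
325 = 256 + 64 + 4 + 1, so 489^325 ≡ 67·134·520·489 ≡ 295 (mod 601)

295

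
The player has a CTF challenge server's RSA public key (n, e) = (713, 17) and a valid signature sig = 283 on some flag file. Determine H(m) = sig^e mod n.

295

sig^2 ≡ 283^2 = 80089 ≡ 233
sig^4 ≡ 233^2 = 54289 ≡ 101
sig^8 ≡ 101^2 = 10201 ≡ 219
sig^16 ≡ 219^2 = 47961 ≡ 190
17 = 16 + 1, so sig^17 ≡ 190·283 ≡ 295 (mod 713)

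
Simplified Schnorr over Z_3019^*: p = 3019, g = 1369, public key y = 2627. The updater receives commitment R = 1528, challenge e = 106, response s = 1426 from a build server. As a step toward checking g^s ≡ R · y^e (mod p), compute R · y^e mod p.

2627^2 = 6901129 ≡ 2714
2627^4 ≡ 2714^2 = 7365796 ≡ 2455
2627^8 ≡ 2455^2 = 6027025 ≡ 1101
2627^16 ≡ 1101^2 = 1212201 ≡ 1582
2627^32 ≡ 1582^2 = 2502724 ≡ 2992
2627^64 ≡ 2992^2 = 8952064 ≡ 729
106 = 64 + 32 + 8 + 2, so 2627^106 ≡ 729·2992·1101·2714 ≡ 2165 (mod 3019)
R · y^e ≡ 1528·2165 = 3308120 ≡ 2315 (mod 3019)

2315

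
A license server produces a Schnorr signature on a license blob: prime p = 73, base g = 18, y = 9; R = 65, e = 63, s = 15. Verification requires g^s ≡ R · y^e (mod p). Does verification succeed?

fails

g^s mod p:
18^15 mod 73 = 9
R · y^e mod p:
9^63 mod 73 = 72
65·72 = 4680 ≡ 8 (mod 73)
9 ≠ 8; the check fails.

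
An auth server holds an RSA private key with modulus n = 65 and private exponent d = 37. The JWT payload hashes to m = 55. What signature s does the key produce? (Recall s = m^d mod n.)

55

Squares mod 65: m^1≡55, m^2≡35, m^4≡55, m^8≡35, m^16≡55, m^32≡35
37 = 32 + 4 + 1, so m^37 ≡ 35·55·55 ≡ 55 (mod 65)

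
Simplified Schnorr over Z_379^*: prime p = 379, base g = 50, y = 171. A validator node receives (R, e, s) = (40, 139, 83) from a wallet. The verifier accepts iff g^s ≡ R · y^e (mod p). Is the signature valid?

g^s mod p:
50^83 mod 379 = 269
R · y^e mod p:
171^139 mod 379 = 92
40·92 = 3680 ≡ 269 (mod 379)
269 ≡ 269 (mod 379); signature holds.

valid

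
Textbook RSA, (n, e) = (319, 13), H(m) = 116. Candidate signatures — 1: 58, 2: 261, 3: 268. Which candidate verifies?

2

Candidate 1: Squares mod 319: 58^1≡58, 58^2≡174, 58^4≡290, 58^8≡203; 13 = 8 + 4 + 1, so 58^13 ≡ 203·290·58 ≡ 203 (mod 319)
Candidate 2: Squares mod 319: 261^1≡261, 261^2≡174, 261^4≡290, 261^8≡203; 13 = 8 + 4 + 1, so 261^13 ≡ 203·290·261 ≡ 116 (mod 319)
  → matches H(m) = 116
Candidate 3: Squares mod 319: 268^1≡268, 268^2≡49, 268^4≡168, 268^8≡152; 13 = 8 + 4 + 1, so 268^13 ≡ 152·168·268 ≡ 141 (mod 319)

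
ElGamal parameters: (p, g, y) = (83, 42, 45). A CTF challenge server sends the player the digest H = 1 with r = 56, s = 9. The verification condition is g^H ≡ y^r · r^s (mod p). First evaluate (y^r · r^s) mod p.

Squares mod 83: 45^1≡45, 45^2≡33, 45^4≡10, 45^8≡17, 45^16≡40, 45^32≡23
56 = 32 + 16 + 8, so 45^56 ≡ 23·40·17 ≡ 36 (mod 83)
Squares mod 83: 56^1≡56, 56^2≡65, 56^4≡75, 56^8≡64
9 = 8 + 1, so 56^9 ≡ 64·56 ≡ 15 (mod 83)
y^r · r^s ≡ 36·15 = 540 ≡ 42 (mod 83)

42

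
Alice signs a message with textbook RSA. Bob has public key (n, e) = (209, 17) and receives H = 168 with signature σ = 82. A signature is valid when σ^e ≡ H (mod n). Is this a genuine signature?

genuine

Squares mod 209: σ^1≡82, σ^2≡36, σ^4≡42, σ^8≡92, σ^16≡104
17 = 16 + 1, so σ^17 ≡ 104·82 ≡ 168 (mod 209)
168 = H, so the signature checks out.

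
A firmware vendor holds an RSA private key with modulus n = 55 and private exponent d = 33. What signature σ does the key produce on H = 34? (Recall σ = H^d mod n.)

Squares mod 55: H^1≡34, H^2≡1, H^4≡1, H^8≡1, H^16≡1, H^32≡1
33 = 32 + 1, so H^33 ≡ 1·34 ≡ 34 (mod 55)

34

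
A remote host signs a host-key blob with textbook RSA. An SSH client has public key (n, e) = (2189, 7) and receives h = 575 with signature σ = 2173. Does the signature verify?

σ^7 mod 2189 = 1614
The recovered value 1614 does not match the digest 575.

does not verify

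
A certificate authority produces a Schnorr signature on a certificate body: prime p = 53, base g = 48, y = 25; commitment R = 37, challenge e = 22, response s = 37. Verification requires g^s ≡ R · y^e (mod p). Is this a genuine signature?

g^s mod p:
Squares mod 53: 48^1≡48, 48^2≡25, 48^4≡42, 48^8≡15, 48^16≡13, 48^32≡10
37 = 32 + 4 + 1, so 48^37 ≡ 10·42·48 ≡ 20 (mod 53)
R · y^e mod p:
Squares mod 53: 25^1≡25, 25^2≡42, 25^4≡15, 25^8≡13, 25^16≡10
22 = 16 + 4 + 2, so 25^22 ≡ 10·15·42 ≡ 46 (mod 53)
37·46 = 1702 ≡ 6 (mod 53)
20 ≠ 6; the check fails.

forged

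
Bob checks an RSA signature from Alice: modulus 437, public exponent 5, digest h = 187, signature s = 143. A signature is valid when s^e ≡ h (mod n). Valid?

s^5 mod 437 = 250
The recovered value 250 does not match the digest 187.

no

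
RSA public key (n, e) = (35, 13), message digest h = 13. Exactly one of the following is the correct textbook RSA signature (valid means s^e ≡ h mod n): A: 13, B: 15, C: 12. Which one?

A

Candidate A: Squares mod 35: 13^1≡13, 13^2≡29, 13^4≡1, 13^8≡1; 13 = 8 + 4 + 1, so 13^13 ≡ 1·1·13 ≡ 13 (mod 35)
  → matches h = 13
Candidate B: Squares mod 35: 15^1≡15, 15^2≡15, 15^4≡15, 15^8≡15; 13 = 8 + 4 + 1, so 15^13 ≡ 15·15·15 ≡ 15 (mod 35)
Candidate C: Squares mod 35: 12^1≡12, 12^2≡4, 12^4≡16, 12^8≡11; 13 = 8 + 4 + 1, so 12^13 ≡ 11·16·12 ≡ 12 (mod 35)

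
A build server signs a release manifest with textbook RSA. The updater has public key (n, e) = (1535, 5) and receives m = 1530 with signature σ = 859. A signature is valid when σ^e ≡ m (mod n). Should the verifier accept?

reject

σ^2 ≡ 859^2 = 737881 ≡ 1081
σ^4 ≡ 1081^2 = 1168561 ≡ 426
5 = 4 + 1, so σ^5 ≡ 426·859 ≡ 604 (mod 1535)
σ^5 mod 1535 = 604, but m = 1530.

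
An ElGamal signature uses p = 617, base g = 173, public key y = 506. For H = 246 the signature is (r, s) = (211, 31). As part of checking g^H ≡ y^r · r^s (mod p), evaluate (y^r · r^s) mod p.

538

506^2 = 256036 ≡ 598
506^4 ≡ 598^2 = 357604 ≡ 361
506^8 ≡ 361^2 = 130321 ≡ 134
506^16 ≡ 134^2 = 17956 ≡ 63
506^32 ≡ 63^2 = 3969 ≡ 267
506^64 ≡ 267^2 = 71289 ≡ 334
506^128 ≡ 334^2 = 111556 ≡ 496
211 = 128 + 64 + 16 + 2 + 1, so 506^211 ≡ 496·334·63·598·506 ≡ 511 (mod 617)
211^2 = 44521 ≡ 97
211^4 ≡ 97^2 = 9409 ≡ 154
211^8 ≡ 154^2 = 23716 ≡ 270
211^16 ≡ 270^2 = 72900 ≡ 94
31 = 16 + 8 + 4 + 2 + 1, so 211^31 ≡ 94·270·154·97·211 ≡ 577 (mod 617)
y^r · r^s ≡ 511·577 = 294847 ≡ 538 (mod 617)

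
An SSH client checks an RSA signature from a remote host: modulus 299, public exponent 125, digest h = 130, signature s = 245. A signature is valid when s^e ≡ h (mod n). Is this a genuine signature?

Squares mod 299: s^1≡245, s^2≡225, s^4≡94, s^8≡165, s^16≡16, s^32≡256, s^64≡55
125 = 64 + 32 + 16 + 8 + 4 + 1, so s^125 ≡ 55·256·16·165·94·245 ≡ 228 (mod 299)
s^125 mod 299 = 228, but h = 130.

forged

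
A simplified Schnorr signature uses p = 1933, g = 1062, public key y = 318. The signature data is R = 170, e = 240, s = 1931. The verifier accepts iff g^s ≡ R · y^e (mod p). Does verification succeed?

fails

g^s mod p:
Squares mod 1933: 1062^1≡1062, 1062^2≡905, 1062^4≡1366, 1062^8≡611, 1062^16≡252, 1062^32≡1648, 1062^64≡39, 1062^128≡1521, 1062^256≡1573, 1062^512≡89, 1062^1024≡189
1931 = 1024 + 512 + 256 + 128 + 8 + 2 + 1, so 1062^1931 ≡ 189·89·1573·1521·611·905·1062 ≡ 1680 (mod 1933)
R · y^e mod p:
Squares mod 1933: 318^1≡318, 318^2≡608, 318^4≡461, 318^8≡1824, 318^16≡283, 318^32≡836, 318^64≡1083, 318^128≡1491
240 = 128 + 64 + 32 + 16, so 318^240 ≡ 1491·1083·836·283 ≡ 301 (mod 1933)
170·301 = 51170 ≡ 912 (mod 1933)
1680 ≠ 912; the check fails.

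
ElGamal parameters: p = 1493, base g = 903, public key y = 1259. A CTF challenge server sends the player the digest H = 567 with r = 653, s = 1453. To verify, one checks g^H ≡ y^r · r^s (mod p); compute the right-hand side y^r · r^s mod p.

223

1259^2 = 1585081 ≡ 1008
1259^4 ≡ 1008^2 = 1016064 ≡ 824
1259^8 ≡ 824^2 = 678976 ≡ 1154
1259^16 ≡ 1154^2 = 1331716 ≡ 1453
1259^32 ≡ 1453^2 = 2111209 ≡ 107
1259^64 ≡ 107^2 = 11449 ≡ 998
1259^128 ≡ 998^2 = 996004 ≡ 173
1259^256 ≡ 173^2 = 29929 ≡ 69
1259^512 ≡ 69^2 = 4761 ≡ 282
653 = 512 + 128 + 8 + 4 + 1, so 1259^653 ≡ 282·173·1154·824·1259 ≡ 471 (mod 1493)
653^2 = 426409 ≡ 904
653^4 ≡ 904^2 = 817216 ≡ 545
653^8 ≡ 545^2 = 297025 ≡ 1411
653^16 ≡ 1411^2 = 1990921 ≡ 752
653^32 ≡ 752^2 = 565504 ≡ 1150
653^64 ≡ 1150^2 = 1322500 ≡ 1195
653^128 ≡ 1195^2 = 1428025 ≡ 717
653^256 ≡ 717^2 = 514089 ≡ 497
653^512 ≡ 497^2 = 247009 ≡ 664
653^1024 ≡ 664^2 = 440896 ≡ 461
1453 = 1024 + 256 + 128 + 32 + 8 + 4 + 1, so 653^1453 ≡ 461·497·717·1150·1411·545·653 ≡ 1354 (mod 1493)
y^r · r^s ≡ 471·1354 = 637734 ≡ 223 (mod 1493)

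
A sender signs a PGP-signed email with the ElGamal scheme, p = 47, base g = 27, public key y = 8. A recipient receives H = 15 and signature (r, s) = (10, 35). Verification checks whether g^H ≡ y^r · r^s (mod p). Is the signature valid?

Left side g^H mod p:
27^2 = 729 ≡ 24
27^4 ≡ 24^2 = 576 ≡ 12
27^8 ≡ 12^2 = 144 ≡ 3
15 = 8 + 4 + 2 + 1, so 27^15 ≡ 3·12·24·27 ≡ 16 (mod 47)
Right side y^r · r^s mod p:
8^2 = 64 ≡ 17
8^4 ≡ 17^2 = 289 ≡ 7
8^8 ≡ 7^2 = 49 ≡ 2
10 = 8 + 2, so 8^10 ≡ 2·17 ≡ 34 (mod 47)
10^2 = 100 ≡ 6
10^4 ≡ 6^2 = 36
10^8 ≡ 36^2 = 1296 ≡ 27
10^16 ≡ 27^2 = 729 ≡ 24
10^32 ≡ 24^2 = 576 ≡ 12
35 = 32 + 2 + 1, so 10^35 ≡ 12·6·10 ≡ 15 (mod 47)
34·15 = 510 ≡ 40 (mod 47)
16 ≠ 40, so verification fails.

invalid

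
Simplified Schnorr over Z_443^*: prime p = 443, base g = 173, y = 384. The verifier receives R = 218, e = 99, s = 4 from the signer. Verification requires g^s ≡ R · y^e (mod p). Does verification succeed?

g^s mod p:
Squares mod 443: 173^1≡173, 173^2≡248, 173^4≡370
173^4 ≡ 370 (mod 443)
R · y^e mod p:
Squares mod 443: 384^1≡384, 384^2≡380, 384^4≡425, 384^8≡324, 384^16≡428, 384^32≡225, 384^64≡123
99 = 64 + 32 + 2 + 1, so 384^99 ≡ 123·225·380·384 ≡ 274 (mod 443)
218·274 = 59732 ≡ 370 (mod 443)
370 ≡ 370 (mod 443); signature holds.

passes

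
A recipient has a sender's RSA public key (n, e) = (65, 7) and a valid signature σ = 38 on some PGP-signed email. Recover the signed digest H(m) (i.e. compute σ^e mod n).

12

Squares mod 65: σ^1≡38, σ^2≡14, σ^4≡1
7 = 4 + 2 + 1, so σ^7 ≡ 1·14·38 ≡ 12 (mod 65)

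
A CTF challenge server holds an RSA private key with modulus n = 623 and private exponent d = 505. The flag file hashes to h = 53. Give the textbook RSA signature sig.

Squares mod 623: h^1≡53, h^2≡317, h^4≡186, h^8≡331, h^16≡536, h^32≡93, h^64≡550, h^128≡345, h^256≡32
505 = 256 + 128 + 64 + 32 + 16 + 8 + 1, so h^505 ≡ 32·345·550·93·536·331·53 ≡ 403 (mod 623)

403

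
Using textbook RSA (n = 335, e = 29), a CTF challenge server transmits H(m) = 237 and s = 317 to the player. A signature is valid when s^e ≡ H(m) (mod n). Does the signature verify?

verifies

s^2 ≡ 317^2 = 100489 ≡ 324
s^4 ≡ 324^2 = 104976 ≡ 121
s^8 ≡ 121^2 = 14641 ≡ 236
s^16 ≡ 236^2 = 55696 ≡ 86
29 = 16 + 8 + 4 + 1, so s^29 ≡ 86·236·121·317 ≡ 237 (mod 335)
237 = H(m), so the signature checks out.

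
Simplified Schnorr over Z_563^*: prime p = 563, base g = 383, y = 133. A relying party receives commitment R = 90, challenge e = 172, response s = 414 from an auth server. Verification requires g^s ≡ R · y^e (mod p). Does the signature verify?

does not verify

g^s mod p:
383^2 = 146689 ≡ 309
383^4 ≡ 309^2 = 95481 ≡ 334
383^8 ≡ 334^2 = 111556 ≡ 82
383^16 ≡ 82^2 = 6724 ≡ 531
383^32 ≡ 531^2 = 281961 ≡ 461
383^64 ≡ 461^2 = 212521 ≡ 270
383^128 ≡ 270^2 = 72900 ≡ 273
383^256 ≡ 273^2 = 74529 ≡ 213
414 = 256 + 128 + 16 + 8 + 4 + 2, so 383^414 ≡ 213·273·531·82·334·309 ≡ 379 (mod 563)
R · y^e mod p:
133^2 = 17689 ≡ 236
133^4 ≡ 236^2 = 55696 ≡ 522
133^8 ≡ 522^2 = 272484 ≡ 555
133^16 ≡ 555^2 = 308025 ≡ 64
133^32 ≡ 64^2 = 4096 ≡ 155
133^64 ≡ 155^2 = 24025 ≡ 379
133^128 ≡ 379^2 = 143641 ≡ 76
172 = 128 + 32 + 8 + 4, so 133^172 ≡ 76·155·555·522 ≡ 534 (mod 563)
90·534 = 48060 ≡ 205 (mod 563)
379 ≠ 205; the check fails.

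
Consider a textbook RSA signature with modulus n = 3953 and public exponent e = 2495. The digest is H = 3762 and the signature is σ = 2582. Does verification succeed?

Squares mod 3953: σ^1≡2582, σ^2≡1966, σ^4≡3075, σ^8≡49, σ^16≡2401, σ^32≡1327, σ^64≡1844, σ^128≡756, σ^256≡2304, σ^512≡3490, σ^1024≡907, σ^2048≡425
2495 = 2048 + 256 + 128 + 32 + 16 + 8 + 4 + 2 + 1, so σ^2495 ≡ 425·2304·756·1327·2401·49·3075·1966·2582 ≡ 3762 (mod 3953)
σ^2495 mod 3953 = 3762 matches H.

passes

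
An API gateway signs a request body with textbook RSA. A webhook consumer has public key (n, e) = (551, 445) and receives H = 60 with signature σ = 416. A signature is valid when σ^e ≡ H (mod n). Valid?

no

σ^2 ≡ 416^2 = 173056 ≡ 42
σ^4 ≡ 42^2 = 1764 ≡ 111
σ^8 ≡ 111^2 = 12321 ≡ 199
σ^16 ≡ 199^2 = 39601 ≡ 480
σ^32 ≡ 480^2 = 230400 ≡ 82
σ^64 ≡ 82^2 = 6724 ≡ 112
σ^128 ≡ 112^2 = 12544 ≡ 422
σ^256 ≡ 422^2 = 178084 ≡ 111
445 = 256 + 128 + 32 + 16 + 8 + 4 + 1, so σ^445 ≡ 111·422·82·480·199·111·416 ≡ 491 (mod 551)
491 ≠ 60, so verification fails.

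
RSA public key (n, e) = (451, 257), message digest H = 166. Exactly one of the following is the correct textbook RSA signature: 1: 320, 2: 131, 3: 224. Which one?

Candidate 1: Squares mod 451: 320^1≡320, 320^2≡23, 320^4≡78, 320^8≡221, 320^16≡133, 320^32≡100, 320^64≡78, 320^128≡221, 320^256≡133; 257 = 256 + 1, so 320^257 ≡ 133·320 ≡ 166 (mod 451)
  → matches H = 166
Candidate 2: Squares mod 451: 131^1≡131, 131^2≡23, 131^4≡78, 131^8≡221, 131^16≡133, 131^32≡100, 131^64≡78, 131^128≡221, 131^256≡133; 257 = 256 + 1, so 131^257 ≡ 133·131 ≡ 285 (mod 451)
Candidate 3: Squares mod 451: 224^1≡224, 224^2≡115, 224^4≡146, 224^8≡119, 224^16≡180, 224^32≡379, 224^64≡223, 224^128≡119, 224^256≡180; 257 = 256 + 1, so 224^257 ≡ 180·224 ≡ 181 (mod 451)

1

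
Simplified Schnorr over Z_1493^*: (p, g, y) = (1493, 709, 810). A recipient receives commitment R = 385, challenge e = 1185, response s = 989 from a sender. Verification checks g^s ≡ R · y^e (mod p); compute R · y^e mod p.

1268

810^2 = 656100 ≡ 673
810^4 ≡ 673^2 = 452929 ≡ 550
810^8 ≡ 550^2 = 302500 ≡ 914
810^16 ≡ 914^2 = 835396 ≡ 809
810^32 ≡ 809^2 = 654481 ≡ 547
810^64 ≡ 547^2 = 299209 ≡ 609
810^128 ≡ 609^2 = 370881 ≡ 617
810^256 ≡ 617^2 = 380689 ≡ 1467
810^512 ≡ 1467^2 = 2152089 ≡ 676
810^1024 ≡ 676^2 = 456976 ≡ 118
1185 = 1024 + 128 + 32 + 1, so 810^1185 ≡ 118·617·547·810 ≡ 775 (mod 1493)
R · y^e ≡ 385·775 = 298375 ≡ 1268 (mod 1493)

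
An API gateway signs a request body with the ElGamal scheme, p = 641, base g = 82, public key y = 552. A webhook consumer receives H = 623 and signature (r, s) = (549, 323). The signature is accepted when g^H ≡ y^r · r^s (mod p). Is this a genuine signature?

Left side g^H mod p:
82^2 = 6724 ≡ 314
82^4 ≡ 314^2 = 98596 ≡ 523
82^8 ≡ 523^2 = 273529 ≡ 463
82^16 ≡ 463^2 = 214369 ≡ 275
82^32 ≡ 275^2 = 75625 ≡ 628
82^64 ≡ 628^2 = 394384 ≡ 169
82^128 ≡ 169^2 = 28561 ≡ 357
82^256 ≡ 357^2 = 127449 ≡ 531
82^512 ≡ 531^2 = 281961 ≡ 562
623 = 512 + 64 + 32 + 8 + 4 + 2 + 1, so 82^623 ≡ 562·169·628·463·523·314·82 ≡ 301 (mod 641)
Right side y^r · r^s mod p:
552^2 = 304704 ≡ 229
552^4 ≡ 229^2 = 52441 ≡ 520
552^8 ≡ 520^2 = 270400 ≡ 539
552^16 ≡ 539^2 = 290521 ≡ 148
552^32 ≡ 148^2 = 21904 ≡ 110
552^64 ≡ 110^2 = 12100 ≡ 562
552^128 ≡ 562^2 = 315844 ≡ 472
552^256 ≡ 472^2 = 222784 ≡ 357
552^512 ≡ 357^2 = 127449 ≡ 531
549 = 512 + 32 + 4 + 1, so 552^549 ≡ 531·110·520·552 ≡ 144 (mod 641)
549^2 = 301401 ≡ 131
549^4 ≡ 131^2 = 17161 ≡ 495
549^8 ≡ 495^2 = 245025 ≡ 163
549^16 ≡ 163^2 = 26569 ≡ 288
549^32 ≡ 288^2 = 82944 ≡ 255
549^64 ≡ 255^2 = 65025 ≡ 284
549^128 ≡ 284^2 = 80656 ≡ 531
549^256 ≡ 531^2 = 281961 ≡ 562
323 = 256 + 64 + 2 + 1, so 549^323 ≡ 562·284·131·549 ≡ 514 (mod 641)
144·514 = 74016 ≡ 301 (mod 641)
301 ≡ 301 (mod 641), so the signature is genuine.

genuine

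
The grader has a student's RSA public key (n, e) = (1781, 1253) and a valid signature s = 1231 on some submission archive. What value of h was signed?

1537

s^2 ≡ 1231^2 = 1515361 ≡ 1511
s^4 ≡ 1511^2 = 2283121 ≡ 1660
s^8 ≡ 1660^2 = 2755600 ≡ 393
s^16 ≡ 393^2 = 154449 ≡ 1283
s^32 ≡ 1283^2 = 1646089 ≡ 445
s^64 ≡ 445^2 = 198025 ≡ 334
s^128 ≡ 334^2 = 111556 ≡ 1134
s^256 ≡ 1134^2 = 1285956 ≡ 74
s^512 ≡ 74^2 = 5476 ≡ 133
s^1024 ≡ 133^2 = 17689 ≡ 1660
1253 = 1024 + 128 + 64 + 32 + 4 + 1, so s^1253 ≡ 1660·1134·334·445·1660·1231 ≡ 1537 (mod 1781)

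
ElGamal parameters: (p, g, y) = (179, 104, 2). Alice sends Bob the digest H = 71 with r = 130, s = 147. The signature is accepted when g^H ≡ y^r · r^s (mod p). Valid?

Left side g^H mod p:
104^71 mod 179 = 58
Right side y^r · r^s mod p:
2^130 mod 179 = 107
130^147 mod 179 = 34
107·34 = 3638 ≡ 58 (mod 179)
58 ≡ 58 (mod 179), so the signature is genuine.

yes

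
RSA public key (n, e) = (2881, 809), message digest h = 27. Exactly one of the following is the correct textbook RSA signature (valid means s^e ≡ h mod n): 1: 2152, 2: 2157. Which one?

Candidate 1: 2152^2 = 4631104 ≡ 1337; 2152^4 ≡ 1337^2 = 1787569 ≡ 1349; 2152^8 ≡ 1349^2 = 1819801 ≡ 1890; 2152^16 ≡ 1890^2 = 3572100 ≡ 2541; 2152^32 ≡ 2541^2 = 6456681 ≡ 360; 2152^64 ≡ 360^2 = 129600 ≡ 2836; 2152^128 ≡ 2836^2 = 8042896 ≡ 2025; 2152^256 ≡ 2025^2 = 4100625 ≡ 962; 2152^512 ≡ 962^2 = 925444 ≡ 643; 809 = 512 + 256 + 32 + 8 + 1, so 2152^809 ≡ 643·962·360·1890·2152 ≡ 27 (mod 2881)
  → matches h = 27
Candidate 2: 2157^2 = 4652649 ≡ 2715; 2157^4 ≡ 2715^2 = 7371225 ≡ 1627; 2157^8 ≡ 1627^2 = 2647129 ≡ 2371; 2157^16 ≡ 2371^2 = 5621641 ≡ 810; 2157^32 ≡ 810^2 = 656100 ≡ 2113; 2157^64 ≡ 2113^2 = 4464769 ≡ 2100; 2157^128 ≡ 2100^2 = 4410000 ≡ 2070; 2157^256 ≡ 2070^2 = 4284900 ≡ 853; 2157^512 ≡ 853^2 = 727609 ≡ 1597; 809 = 512 + 256 + 32 + 8 + 1, so 2157^809 ≡ 1597·853·2113·2371·2157 ≡ 1284 (mod 2881)

1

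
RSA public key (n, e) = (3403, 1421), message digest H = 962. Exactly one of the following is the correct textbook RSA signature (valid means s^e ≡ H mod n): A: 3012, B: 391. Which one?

Candidate A: 3012^2 = 9072144 ≡ 3149; 3012^4 ≡ 3149^2 = 9916201 ≡ 3262; 3012^8 ≡ 3262^2 = 10640644 ≡ 2866; 3012^16 ≡ 2866^2 = 8213956 ≡ 2517; 3012^32 ≡ 2517^2 = 6335289 ≡ 2306; 3012^64 ≡ 2306^2 = 5317636 ≡ 2150; 3012^128 ≡ 2150^2 = 4622500 ≡ 1226; 3012^256 ≡ 1226^2 = 1503076 ≡ 2353; 3012^512 ≡ 2353^2 = 5536609 ≡ 3331; 3012^1024 ≡ 3331^2 = 11095561 ≡ 1781; 1421 = 1024 + 256 + 128 + 8 + 4 + 1, so 3012^1421 ≡ 1781·2353·1226·2866·3262·3012 ≡ 2441 (mod 3403)
Candidate B: 391^2 = 152881 ≡ 3149; 391^4 ≡ 3149^2 = 9916201 ≡ 3262; 391^8 ≡ 3262^2 = 10640644 ≡ 2866; 391^16 ≡ 2866^2 = 8213956 ≡ 2517; 391^32 ≡ 2517^2 = 6335289 ≡ 2306; 391^64 ≡ 2306^2 = 5317636 ≡ 2150; 391^128 ≡ 2150^2 = 4622500 ≡ 1226; 391^256 ≡ 1226^2 = 1503076 ≡ 2353; 391^512 ≡ 2353^2 = 5536609 ≡ 3331; 391^1024 ≡ 3331^2 = 11095561 ≡ 1781; 1421 = 1024 + 256 + 128 + 8 + 4 + 1, so 391^1421 ≡ 1781·2353·1226·2866·3262·391 ≡ 962 (mod 3403)
  → matches H = 962

B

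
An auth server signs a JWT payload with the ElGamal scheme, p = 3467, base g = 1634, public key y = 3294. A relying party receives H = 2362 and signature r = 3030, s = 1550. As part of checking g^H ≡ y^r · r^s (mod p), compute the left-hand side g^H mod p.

1634^2 = 2669956 ≡ 366
1634^4 ≡ 366^2 = 133956 ≡ 2210
1634^8 ≡ 2210^2 = 4884100 ≡ 2564
1634^16 ≡ 2564^2 = 6574096 ≡ 664
1634^32 ≡ 664^2 = 440896 ≡ 587
1634^64 ≡ 587^2 = 344569 ≡ 1336
1634^128 ≡ 1336^2 = 1784896 ≡ 2858
1634^256 ≡ 2858^2 = 8168164 ≡ 3379
1634^512 ≡ 3379^2 = 11417641 ≡ 810
1634^1024 ≡ 810^2 = 656100 ≡ 837
1634^2048 ≡ 837^2 = 700569 ≡ 235
2362 = 2048 + 256 + 32 + 16 + 8 + 2, so 1634^2362 ≡ 235·3379·587·664·2564·366 ≡ 2459 (mod 3467)

2459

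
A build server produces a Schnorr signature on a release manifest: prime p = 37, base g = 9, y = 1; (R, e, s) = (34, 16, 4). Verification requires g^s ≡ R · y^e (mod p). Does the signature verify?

g^s mod p:
Squares mod 37: 9^1≡9, 9^2≡7, 9^4≡12
9^4 ≡ 12 (mod 37)
R · y^e mod p:
Squares mod 37: 1^1≡1, 1^2≡1, 1^4≡1, 1^8≡1, 1^16≡1
1^16 ≡ 1 (mod 37)
34·1 = 34 ≡ 34 (mod 37)
12 ≠ 34; the check fails.

does not verify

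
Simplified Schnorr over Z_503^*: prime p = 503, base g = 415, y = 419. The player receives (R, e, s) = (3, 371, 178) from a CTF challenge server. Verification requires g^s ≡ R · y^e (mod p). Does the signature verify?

g^s mod p:
415^2 = 172225 ≡ 199
415^4 ≡ 199^2 = 39601 ≡ 367
415^8 ≡ 367^2 = 134689 ≡ 388
415^16 ≡ 388^2 = 150544 ≡ 147
415^32 ≡ 147^2 = 21609 ≡ 483
415^64 ≡ 483^2 = 233289 ≡ 400
415^128 ≡ 400^2 = 160000 ≡ 46
178 = 128 + 32 + 16 + 2, so 415^178 ≡ 46·483·147·199 ≡ 255 (mod 503)
R · y^e mod p:
419^2 = 175561 ≡ 14
419^4 ≡ 14^2 = 196
419^8 ≡ 196^2 = 38416 ≡ 188
419^16 ≡ 188^2 = 35344 ≡ 134
419^32 ≡ 134^2 = 17956 ≡ 351
419^64 ≡ 351^2 = 123201 ≡ 469
419^128 ≡ 469^2 = 219961 ≡ 150
419^256 ≡ 150^2 = 22500 ≡ 368
371 = 256 + 64 + 32 + 16 + 2 + 1, so 419^371 ≡ 368·469·351·134·14·419 ≡ 240 (mod 503)
3·240 = 720 ≡ 217 (mod 503)
255 ≠ 217; the check fails.

does not verify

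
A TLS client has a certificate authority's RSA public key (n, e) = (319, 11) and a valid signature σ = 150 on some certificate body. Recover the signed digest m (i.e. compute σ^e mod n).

216

σ^11 mod 319 = 216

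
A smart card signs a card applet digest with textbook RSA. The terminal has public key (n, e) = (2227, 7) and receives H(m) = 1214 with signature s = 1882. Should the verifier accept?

Squares mod 2227: s^1≡1882, s^2≡994, s^4≡1475
7 = 4 + 2 + 1, so s^7 ≡ 1475·994·1882 ≡ 1214 (mod 2227)
1214 = H(m), so the signature checks out.

accept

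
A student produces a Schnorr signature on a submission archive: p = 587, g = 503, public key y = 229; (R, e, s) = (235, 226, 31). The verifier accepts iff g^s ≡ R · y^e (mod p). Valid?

yes

g^s mod p:
Squares mod 587: 503^1≡503, 503^2≡12, 503^4≡144, 503^8≡191, 503^16≡87
31 = 16 + 8 + 4 + 2 + 1, so 503^31 ≡ 87·191·144·12·503 ≡ 434 (mod 587)
R · y^e mod p:
Squares mod 587: 229^1≡229, 229^2≡198, 229^4≡462, 229^8≡363, 229^16≡281, 229^32≡303, 229^64≡237, 229^128≡404
226 = 128 + 64 + 32 + 2, so 229^226 ≡ 404·237·303·198 ≡ 409 (mod 587)
235·409 = 96115 ≡ 434 (mod 587)
434 ≡ 434 (mod 587); signature holds.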